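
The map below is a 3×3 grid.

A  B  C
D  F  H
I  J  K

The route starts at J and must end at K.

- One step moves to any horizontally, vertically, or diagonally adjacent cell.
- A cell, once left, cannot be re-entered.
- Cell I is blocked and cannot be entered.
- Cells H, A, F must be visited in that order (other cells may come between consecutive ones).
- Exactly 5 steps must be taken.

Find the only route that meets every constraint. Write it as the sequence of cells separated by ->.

J -> H -> B -> A -> F -> K

The waypoints must appear in the order H, A, F, with no cell reused.
Route from J: up-right to H, up-left to B, left to A, 2× down-right (reaching K) — 5 moves in all.
Check: order respected (H at step 1, A at step 3, F at step 4); 5 moves as required.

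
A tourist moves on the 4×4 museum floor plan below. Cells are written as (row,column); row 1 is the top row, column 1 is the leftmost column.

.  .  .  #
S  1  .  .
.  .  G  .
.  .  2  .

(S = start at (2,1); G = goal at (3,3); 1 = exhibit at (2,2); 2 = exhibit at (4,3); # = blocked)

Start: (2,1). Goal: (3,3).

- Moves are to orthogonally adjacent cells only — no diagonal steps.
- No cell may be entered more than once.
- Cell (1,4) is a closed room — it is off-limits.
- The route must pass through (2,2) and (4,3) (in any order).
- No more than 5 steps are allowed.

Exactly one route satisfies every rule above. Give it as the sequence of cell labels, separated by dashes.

The budget equals the shortest possible length, so every move has to be on a shortest route through the required cells.
Route from (2,1): right to (2,2), 2× down (reaching (4,2)), right to (4,3), up to (3,3) — 5 moves in all.
Check: all required cells visited; 5 ≤ 5 moves.

(2,1) - (2,2) - (3,2) - (4,2) - (4,3) - (3,3)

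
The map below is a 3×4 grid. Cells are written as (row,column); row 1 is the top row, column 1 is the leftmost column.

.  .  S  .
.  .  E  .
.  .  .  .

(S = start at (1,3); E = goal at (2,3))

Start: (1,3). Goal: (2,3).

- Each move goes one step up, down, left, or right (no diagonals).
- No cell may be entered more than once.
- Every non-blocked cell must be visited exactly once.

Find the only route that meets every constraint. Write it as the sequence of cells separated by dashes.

Need to visit all 12 open cells exactly once, starting at (1,3) and ending at (2,3).
Cell (1,1) has only two open neighbours ((2,1) and (1,2)), so the path must pass straight through it: one of those is the cell it's entered from and the other is where it exits.
Route from (1,3): right to (1,4), 2× down (reaching (3,4)), 3× left (reaching (3,1)), 2× up (reaching (1,1)), right to (1,2), down to (2,2), right to (2,3) — 11 moves in all.
Check: all 12 open cells covered.

(1,3) - (1,4) - (2,4) - (3,4) - (3,3) - (3,2) - (3,1) - (2,1) - (1,1) - (1,2) - (2,2) - (2,3)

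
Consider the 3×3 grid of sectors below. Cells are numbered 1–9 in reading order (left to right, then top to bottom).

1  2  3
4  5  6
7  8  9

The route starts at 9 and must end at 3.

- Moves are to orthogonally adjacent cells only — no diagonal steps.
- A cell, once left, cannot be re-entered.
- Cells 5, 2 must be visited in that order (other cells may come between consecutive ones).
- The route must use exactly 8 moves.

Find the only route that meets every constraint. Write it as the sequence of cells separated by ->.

The waypoints must appear in the order 5, 2, with no cell reused.
Route from 9: up 1 to 6, left 1 to 5, down 1 to 8, left 1 to 7, up 2 to 1, right 2 to 3 — 8 moves in all.
Check: order respected (5 at step 2, 2 at step 7); 8 moves as required.

9 -> 6 -> 5 -> 8 -> 7 -> 4 -> 1 -> 2 -> 3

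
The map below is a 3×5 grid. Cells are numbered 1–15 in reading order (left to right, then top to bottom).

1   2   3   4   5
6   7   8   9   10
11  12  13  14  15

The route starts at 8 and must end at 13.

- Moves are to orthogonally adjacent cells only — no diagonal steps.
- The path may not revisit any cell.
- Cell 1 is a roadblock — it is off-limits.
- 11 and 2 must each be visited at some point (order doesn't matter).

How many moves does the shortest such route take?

Any route passes through 11 and 2 in some order between 8 and 13. Summing Manhattan distances along each leg and taking the cheapest ordering (8 → 2 → 11 → 13) gives a lower bound of 2 + 3 + 2 = 7 moves.
A route of 7 moves achieves this: 8 → 3 → 2 → 7 → 6 → 11 → 12 → 13.
Since 7 matches the lower bound, it is optimal.

7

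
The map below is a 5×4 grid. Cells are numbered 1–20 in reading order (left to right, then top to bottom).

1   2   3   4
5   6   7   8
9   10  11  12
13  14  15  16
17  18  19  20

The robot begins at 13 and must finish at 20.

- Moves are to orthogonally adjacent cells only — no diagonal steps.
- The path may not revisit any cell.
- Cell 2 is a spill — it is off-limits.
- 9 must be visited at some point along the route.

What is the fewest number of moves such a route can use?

6

Any route passes through 9 somewhere between 13 and 20. Summing Manhattan distances along the two legs (13 → 9 → 20) gives a lower bound of 1 + 5 = 6 moves.
A route of 6 moves achieves this: 13 → 9 → 10 → 14 → 18 → 19 → 20.
Since 6 matches the lower bound, it is optimal.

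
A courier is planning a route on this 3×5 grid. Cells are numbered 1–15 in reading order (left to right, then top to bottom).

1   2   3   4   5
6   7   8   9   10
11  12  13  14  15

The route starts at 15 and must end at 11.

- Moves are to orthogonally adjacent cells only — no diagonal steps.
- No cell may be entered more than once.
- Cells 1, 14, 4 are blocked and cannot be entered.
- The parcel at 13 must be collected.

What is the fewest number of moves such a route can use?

6

Any route passes through 13 somewhere between 15 and 11. Summing Manhattan distances along the two legs (15 → 13 → 11) gives a lower bound of 2 + 2 = 4 moves.
That bound ignores the blocked cells. Measuring each leg by the fewest moves that actually steer around them (15→13: 4; 13→11: 2) raises the lower bound to 6.
A route of 6 moves exists: 15 → 10 → 9 → 8 → 13 → 12 → 11.
Since 6 matches that lower bound, it is optimal.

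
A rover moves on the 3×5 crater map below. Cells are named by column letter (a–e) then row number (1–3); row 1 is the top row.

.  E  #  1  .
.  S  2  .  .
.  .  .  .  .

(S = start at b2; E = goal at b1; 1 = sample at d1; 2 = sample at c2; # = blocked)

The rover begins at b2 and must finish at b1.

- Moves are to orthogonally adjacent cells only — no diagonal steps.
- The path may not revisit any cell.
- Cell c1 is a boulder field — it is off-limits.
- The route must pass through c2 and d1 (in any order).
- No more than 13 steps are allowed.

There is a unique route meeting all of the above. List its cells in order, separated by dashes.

b2 - c2 - d2 - d1 - e1 - e2 - e3 - d3 - c3 - b3 - a3 - a2 - a1 - b1

The budget equals the shortest possible length, so every move has to be on a shortest route through the required cells.
Route from b2: 2× right (reaching d2), up to d1, right to e1, 2× down (reaching e3), 4× left (reaching a3), 2× up (reaching a1), right to b1 — 13 moves in all.
Check: all required cells visited; 13 ≤ 13 moves.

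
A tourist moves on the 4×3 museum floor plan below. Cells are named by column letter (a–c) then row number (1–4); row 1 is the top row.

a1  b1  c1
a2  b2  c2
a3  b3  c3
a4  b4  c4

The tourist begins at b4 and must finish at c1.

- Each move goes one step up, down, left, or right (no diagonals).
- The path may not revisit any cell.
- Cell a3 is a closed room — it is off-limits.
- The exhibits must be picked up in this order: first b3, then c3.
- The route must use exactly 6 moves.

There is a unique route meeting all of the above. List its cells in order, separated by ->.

b4 -> b3 -> c3 -> c2 -> b2 -> b1 -> c1

The waypoints must appear in the order b3, c3, with no cell reused.
Route from b4: up 1 to b3, right 1 to c3, up 1 to c2, left 1 to b2, up 1 to b1, right 1 to c1 — 6 moves in all.
Check: order respected (b3 at step 1, c3 at step 2); 6 moves as required.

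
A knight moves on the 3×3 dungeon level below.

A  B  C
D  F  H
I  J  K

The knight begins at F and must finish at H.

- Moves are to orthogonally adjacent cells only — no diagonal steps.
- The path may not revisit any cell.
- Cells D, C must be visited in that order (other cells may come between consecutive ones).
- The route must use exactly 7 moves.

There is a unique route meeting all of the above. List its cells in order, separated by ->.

F -> J -> I -> D -> A -> B -> C -> H

The waypoints must appear in the order D, C, with no cell reused.
Route from F: down to J, left to I, 2× up (reaching A), 2× right (reaching C), down to H — 7 moves in all.
Check: order respected (D at step 3, C at step 6); 7 moves as required.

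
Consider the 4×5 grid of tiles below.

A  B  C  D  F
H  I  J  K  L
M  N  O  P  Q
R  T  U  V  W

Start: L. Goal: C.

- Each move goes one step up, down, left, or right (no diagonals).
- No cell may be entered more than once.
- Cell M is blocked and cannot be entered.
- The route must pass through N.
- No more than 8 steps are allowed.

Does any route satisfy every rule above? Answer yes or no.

yes

One route that works: L → Q → P → O → N → I → B → C.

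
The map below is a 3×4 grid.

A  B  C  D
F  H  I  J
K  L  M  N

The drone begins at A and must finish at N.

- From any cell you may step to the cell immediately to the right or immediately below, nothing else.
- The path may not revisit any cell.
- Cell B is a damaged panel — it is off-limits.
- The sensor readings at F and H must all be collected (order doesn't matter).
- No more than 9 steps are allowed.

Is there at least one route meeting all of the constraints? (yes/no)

yes

One route that works: A → F → H → L → M → N.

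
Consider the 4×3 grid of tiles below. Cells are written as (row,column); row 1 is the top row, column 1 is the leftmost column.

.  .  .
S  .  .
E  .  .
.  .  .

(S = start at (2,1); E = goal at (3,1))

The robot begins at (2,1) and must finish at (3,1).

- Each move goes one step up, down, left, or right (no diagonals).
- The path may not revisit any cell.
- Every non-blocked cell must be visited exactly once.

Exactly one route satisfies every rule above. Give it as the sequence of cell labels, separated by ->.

(2,1) -> (1,1) -> (1,2) -> (1,3) -> (2,3) -> (2,2) -> (3,2) -> (3,3) -> (4,3) -> (4,2) -> (4,1) -> (3,1)

Need to visit all 12 open cells exactly once, starting at (2,1) and ending at (3,1).
Cell (1,1) has only two open neighbours ((2,1) and (1,2)), so the path must pass straight through it: one of those is the cell it's entered from and the other is where it exits.
Route from (2,1): up 1 to (1,1), right 2 to (1,3), down 1 to (2,3), left 1 to (2,2), down 1 to (3,2), right 1 to (3,3), down 1 to (4,3), left 2 to (4,1), up 1 to (3,1) — 11 moves in all.
Check: all 12 open cells covered.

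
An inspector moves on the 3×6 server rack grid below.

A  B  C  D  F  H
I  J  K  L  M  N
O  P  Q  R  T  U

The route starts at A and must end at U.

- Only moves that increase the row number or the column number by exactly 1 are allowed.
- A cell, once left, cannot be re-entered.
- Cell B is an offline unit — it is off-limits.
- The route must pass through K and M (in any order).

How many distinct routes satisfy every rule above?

A right/down-only route from A to U makes exactly 2 down-moves and 5 right-moves in some order.
With no other constraints that would be C(7,2) = 21 routes.
A monotone route can only reach the required cells in the order K, M, so split there and multiply the segment counts (each segment already excludes blocked cells): A→K: 1; K→M: 1; M→U: 2; product = 2.
That gives 2 routes.

2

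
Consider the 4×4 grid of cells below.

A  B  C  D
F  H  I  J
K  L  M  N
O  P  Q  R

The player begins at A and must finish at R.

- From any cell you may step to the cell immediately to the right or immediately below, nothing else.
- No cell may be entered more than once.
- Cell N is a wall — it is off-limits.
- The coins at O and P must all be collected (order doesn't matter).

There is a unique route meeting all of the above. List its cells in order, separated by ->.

Moves only go right or down, so the column and row indices never decrease.
Route from A: 3× down (reaching O), 3× right (reaching R) — 6 moves in all.
Check: all required cells visited.

A -> F -> K -> O -> P -> Q -> R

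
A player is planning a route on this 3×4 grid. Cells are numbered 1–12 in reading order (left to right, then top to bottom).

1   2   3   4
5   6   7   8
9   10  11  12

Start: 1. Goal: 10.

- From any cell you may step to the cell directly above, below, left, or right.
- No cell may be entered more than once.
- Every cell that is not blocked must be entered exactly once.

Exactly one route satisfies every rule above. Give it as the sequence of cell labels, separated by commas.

1, 2, 3, 4, 8, 12, 11, 7, 6, 5, 9, 10

Need to visit all 12 open cells exactly once, starting at 1 and ending at 10.
Cell 12 has only two open neighbours (8 and 11), so the path must pass straight through it: one of those is the cell it's entered from and the other is where it exits.
Route from 1: 3× right (reaching 4), 2× down (reaching 12), left to 11, up to 7, 2× left (reaching 5), down to 9, right to 10 — 11 moves in all.
Check: all 12 open cells covered.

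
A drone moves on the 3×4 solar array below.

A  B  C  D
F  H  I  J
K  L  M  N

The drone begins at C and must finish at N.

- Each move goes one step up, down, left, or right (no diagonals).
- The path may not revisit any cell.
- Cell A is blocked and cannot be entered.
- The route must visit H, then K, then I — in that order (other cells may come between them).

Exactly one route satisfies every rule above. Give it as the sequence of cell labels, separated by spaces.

C B H F K L M I J N

The waypoints must appear in the order H, K, I, with no cell reused.
Route from C: left to B, down to H, left to F, down to K, 2× right (reaching M), up to I, right to J, down to N — 9 moves in all.
Check: order respected (H at step 2, K at step 4, I at step 7).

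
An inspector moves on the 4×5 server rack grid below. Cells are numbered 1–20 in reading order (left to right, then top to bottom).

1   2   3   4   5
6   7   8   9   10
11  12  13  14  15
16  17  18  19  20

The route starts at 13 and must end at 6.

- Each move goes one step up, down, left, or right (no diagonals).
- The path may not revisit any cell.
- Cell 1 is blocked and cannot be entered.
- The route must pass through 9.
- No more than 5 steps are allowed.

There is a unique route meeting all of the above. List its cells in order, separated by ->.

The budget equals the shortest possible length, so every move has to be on a shortest route through the required cells.
Route from 13: right 1 to 14, up 1 to 9, left 3 to 6 — 5 moves in all.
Check: all required cells visited; 5 ≤ 5 moves.

13 -> 14 -> 9 -> 8 -> 7 -> 6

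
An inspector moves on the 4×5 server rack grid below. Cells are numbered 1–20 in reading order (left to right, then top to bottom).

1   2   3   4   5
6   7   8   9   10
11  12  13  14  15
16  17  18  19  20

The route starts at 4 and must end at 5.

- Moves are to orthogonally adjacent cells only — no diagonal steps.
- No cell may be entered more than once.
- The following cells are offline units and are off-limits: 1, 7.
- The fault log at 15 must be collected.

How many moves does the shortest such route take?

Any route passes through 15 somewhere between 4 and 5. Summing Manhattan distances along the two legs (4 → 15 → 5) gives a lower bound of 3 + 2 = 5 moves.
A route of 5 moves achieves this: 4 → 9 → 14 → 15 → 10 → 5.
Since 5 matches the lower bound, it is optimal.

5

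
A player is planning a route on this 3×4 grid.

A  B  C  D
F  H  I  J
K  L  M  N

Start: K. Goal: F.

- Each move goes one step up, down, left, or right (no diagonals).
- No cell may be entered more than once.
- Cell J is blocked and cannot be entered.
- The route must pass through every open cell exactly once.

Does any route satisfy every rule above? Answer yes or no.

no

Cell D has only one open neighbour but is neither the start nor the goal, so a Hamiltonian route would have to both enter and leave it through the same neighbour — impossible without revisiting.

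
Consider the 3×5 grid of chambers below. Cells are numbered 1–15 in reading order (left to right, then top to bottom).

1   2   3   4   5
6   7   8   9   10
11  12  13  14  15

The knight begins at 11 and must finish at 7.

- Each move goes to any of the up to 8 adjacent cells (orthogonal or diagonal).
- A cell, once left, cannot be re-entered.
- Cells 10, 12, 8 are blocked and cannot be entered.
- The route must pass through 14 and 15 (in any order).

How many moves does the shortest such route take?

Any route passes through 14 and 15 in some order between 11 and 7. Summing Chebyshev distances along each leg and taking the cheapest ordering (11 → 15 → 14 → 7) gives a lower bound of 4 + 1 + 2 = 7 moves.
The shortest route satisfying every rule uses 8 moves: 11 → 6 → 2 → 3 → 9 → 15 → 14 → 13 → 7.
The no-revisit rule (legs can't share cells) pushes the minimum above the 7-move bound; an exhaustive check rules out every length from 7 to 7, leaving 8 as the minimum.

8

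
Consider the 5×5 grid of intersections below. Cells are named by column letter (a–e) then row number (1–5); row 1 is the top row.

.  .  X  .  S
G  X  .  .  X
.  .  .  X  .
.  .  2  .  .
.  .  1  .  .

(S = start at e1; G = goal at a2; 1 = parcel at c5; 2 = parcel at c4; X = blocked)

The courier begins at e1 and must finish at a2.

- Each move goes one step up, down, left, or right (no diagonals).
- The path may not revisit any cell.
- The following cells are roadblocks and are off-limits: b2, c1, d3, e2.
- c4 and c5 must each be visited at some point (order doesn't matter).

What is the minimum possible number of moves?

11

Any route passes through c4 and c5 in some order between e1 and a2. Summing Manhattan distances along each leg and taking the cheapest ordering (e1 → c5 → c4 → a2) gives a lower bound of 6 + 1 + 4 = 11 moves.
A route of 11 moves achieves this: e1 → d1 → d2 → c2 → c3 → c4 → c5 → b5 → b4 → b3 → a3 → a2.
Since 11 matches the lower bound, it is optimal.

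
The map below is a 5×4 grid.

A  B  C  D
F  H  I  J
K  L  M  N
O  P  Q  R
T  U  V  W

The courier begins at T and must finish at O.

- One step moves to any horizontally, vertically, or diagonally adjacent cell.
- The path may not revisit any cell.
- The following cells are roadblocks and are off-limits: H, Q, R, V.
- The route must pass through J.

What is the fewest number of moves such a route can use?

Any route passes through J somewhere between T and O. Summing Chebyshev distances along the two legs (T → J → O) gives a lower bound of 3 + 3 = 6 moves.
A route of 6 moves achieves this: T → P → M → J → I → L → O.
Since 6 matches the lower bound, it is optimal.

6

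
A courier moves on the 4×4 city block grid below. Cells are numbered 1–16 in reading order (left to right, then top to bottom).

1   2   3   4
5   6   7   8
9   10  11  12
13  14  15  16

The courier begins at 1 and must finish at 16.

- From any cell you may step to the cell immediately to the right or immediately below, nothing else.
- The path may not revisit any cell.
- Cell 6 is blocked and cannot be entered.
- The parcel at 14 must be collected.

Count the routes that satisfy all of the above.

2

A right/down-only route from 1 to 16 makes exactly 3 down-moves and 3 right-moves in some order.
With no other constraints that would be C(6,3) = 20 routes.
Split at 14 and multiply the segment counts (each segment already excludes blocked cells): 1→14: 2; 14→16: 1; product = 2.
That gives 2 routes.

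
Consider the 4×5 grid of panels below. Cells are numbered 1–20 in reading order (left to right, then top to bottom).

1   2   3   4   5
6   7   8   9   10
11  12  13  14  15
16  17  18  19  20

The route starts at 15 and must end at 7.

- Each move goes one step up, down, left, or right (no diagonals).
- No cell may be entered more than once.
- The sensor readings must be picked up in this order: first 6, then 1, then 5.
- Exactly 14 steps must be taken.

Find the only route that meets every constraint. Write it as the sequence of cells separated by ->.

The waypoints must appear in the order 6, 1, 5, with no cell reused.
Route from 15: left 4 to 11, up 2 to 1, right 4 to 5, down 1 to 10, left 3 to 7 — 14 moves in all.
Check: order respected (6 at step 5, 1 at step 6, 5 at step 10); 14 moves as required.

15 -> 14 -> 13 -> 12 -> 11 -> 6 -> 1 -> 2 -> 3 -> 4 -> 5 -> 10 -> 9 -> 8 -> 7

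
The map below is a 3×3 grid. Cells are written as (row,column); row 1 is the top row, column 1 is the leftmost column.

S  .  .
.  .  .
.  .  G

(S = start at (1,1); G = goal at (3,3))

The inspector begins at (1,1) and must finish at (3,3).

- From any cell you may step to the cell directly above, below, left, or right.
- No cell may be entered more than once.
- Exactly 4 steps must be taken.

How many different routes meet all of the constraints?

Need simple routes of exactly 4 moves from (1,1) to (3,3) (Manhattan distance 4, so 0 moves are spent on a detour and 0 undoing it).
Enumerating: (1,1) (2,1) (3,1) (3,2) (3,3) | (1,1) (2,1) (2,2) (3,2) (3,3) | (1,1) (2,1) (2,2) (2,3) (3,3) | (1,1) (1,2) (2,2) (3,2) (3,3) | (1,1) (1,2) (2,2) (2,3) (3,3) | (1,1) (1,2) (1,3) (2,3) (3,3).
That gives 6 routes.

6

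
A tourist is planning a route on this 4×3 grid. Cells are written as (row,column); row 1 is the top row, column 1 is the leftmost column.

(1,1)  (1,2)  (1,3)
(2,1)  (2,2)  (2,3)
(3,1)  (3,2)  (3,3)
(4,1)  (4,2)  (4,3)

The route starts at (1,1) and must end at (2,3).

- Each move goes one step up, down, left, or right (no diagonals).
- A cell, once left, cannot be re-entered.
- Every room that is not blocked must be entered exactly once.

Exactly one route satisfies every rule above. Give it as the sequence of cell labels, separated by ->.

(1,1) -> (2,1) -> (3,1) -> (4,1) -> (4,2) -> (4,3) -> (3,3) -> (3,2) -> (2,2) -> (1,2) -> (1,3) -> (2,3)

Need to visit all 12 open cells exactly once, starting at (1,1) and ending at (2,3).
Cell (4,3) has only two open neighbours ((3,3) and (4,2)), so the path must pass straight through it: one of those is the cell it's entered from and the other is where it exits.
Route from (1,1): 3× down (reaching (4,1)), 2× right (reaching (4,3)), up to (3,3), left to (3,2), 2× up (reaching (1,2)), right to (1,3), down to (2,3) — 11 moves in all.
Check: all 12 open cells covered.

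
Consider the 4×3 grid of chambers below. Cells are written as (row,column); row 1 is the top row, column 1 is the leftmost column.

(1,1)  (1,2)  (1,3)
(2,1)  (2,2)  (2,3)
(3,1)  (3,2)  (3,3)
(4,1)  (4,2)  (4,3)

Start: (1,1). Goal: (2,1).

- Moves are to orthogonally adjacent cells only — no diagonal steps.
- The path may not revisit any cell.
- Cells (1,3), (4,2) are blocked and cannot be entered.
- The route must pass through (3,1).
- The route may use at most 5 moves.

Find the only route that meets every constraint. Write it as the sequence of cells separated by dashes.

(1,1) - (1,2) - (2,2) - (3,2) - (3,1) - (2,1)

The 5-move cap with required stops at (3,1) leaves no slack for detours.
Route from (1,1): right 1 to (1,2), down 2 to (3,2), left 1 to (3,1), up 1 to (2,1) — 5 moves in all.
Check: all required cells visited; 5 ≤ 5 moves.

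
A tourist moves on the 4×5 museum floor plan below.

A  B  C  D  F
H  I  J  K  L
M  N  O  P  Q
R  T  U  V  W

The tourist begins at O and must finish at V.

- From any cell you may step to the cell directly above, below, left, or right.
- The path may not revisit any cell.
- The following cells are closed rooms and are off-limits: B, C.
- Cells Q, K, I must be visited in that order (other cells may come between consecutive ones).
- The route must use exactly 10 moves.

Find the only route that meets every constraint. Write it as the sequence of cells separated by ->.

The waypoints must appear in the order Q, K, I, with no cell reused.
Route from O: right 2 to Q, up 1 to L, left 3 to I, down 2 to T, right 2 to V — 10 moves in all.
Check: order respected (Q at step 2, K at step 4, I at step 6); 10 moves as required.

O -> P -> Q -> L -> K -> J -> I -> N -> T -> U -> V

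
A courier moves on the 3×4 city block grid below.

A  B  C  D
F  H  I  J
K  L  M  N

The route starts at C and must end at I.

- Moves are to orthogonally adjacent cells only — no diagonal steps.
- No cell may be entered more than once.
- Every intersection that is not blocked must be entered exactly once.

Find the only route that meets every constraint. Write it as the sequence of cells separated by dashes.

C - D - J - N - M - L - K - F - A - B - H - I

Need to visit all 12 open cells exactly once, starting at C and ending at I.
Cell K has only two open neighbours (F and L), so the path must pass straight through it: one of those is the cell it's entered from and the other is where it exits.
Route from C: right 1 to D, down 2 to N, left 3 to K, up 2 to A, right 1 to B, down 1 to H, right 1 to I — 11 moves in all.
Check: all 12 open cells covered.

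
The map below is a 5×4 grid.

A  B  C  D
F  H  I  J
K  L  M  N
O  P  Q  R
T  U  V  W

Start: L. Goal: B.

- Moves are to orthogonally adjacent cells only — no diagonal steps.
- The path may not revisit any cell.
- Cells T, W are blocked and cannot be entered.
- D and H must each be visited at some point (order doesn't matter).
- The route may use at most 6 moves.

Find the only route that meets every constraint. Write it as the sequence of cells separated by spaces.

L H I J D C B

The 6-move cap with required stops at D, H leaves no slack for detours.
Route from L: up to H, 2× right (reaching J), up to D, 2× left (reaching B) — 6 moves in all.
Check: all required cells visited; 6 ≤ 6 moves.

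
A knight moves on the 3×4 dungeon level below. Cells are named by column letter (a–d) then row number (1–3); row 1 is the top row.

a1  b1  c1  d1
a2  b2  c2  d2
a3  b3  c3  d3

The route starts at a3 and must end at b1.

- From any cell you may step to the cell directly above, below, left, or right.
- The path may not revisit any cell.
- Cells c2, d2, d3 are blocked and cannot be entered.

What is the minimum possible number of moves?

3

The Manhattan distance from a3 to b1 is |3−1| + |1−2| = 3, so at least 3 moves are needed.
A route of 3 moves achieves this: a3 → a2 → a1 → b1.
Since 3 matches the lower bound, it is optimal.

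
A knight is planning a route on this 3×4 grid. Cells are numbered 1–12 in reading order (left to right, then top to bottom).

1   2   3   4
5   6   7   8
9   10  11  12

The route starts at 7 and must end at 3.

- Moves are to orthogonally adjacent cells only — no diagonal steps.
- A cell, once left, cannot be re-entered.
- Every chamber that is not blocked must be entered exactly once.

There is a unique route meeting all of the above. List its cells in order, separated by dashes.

7 - 6 - 2 - 1 - 5 - 9 - 10 - 11 - 12 - 8 - 4 - 3

Need to visit all 12 open cells exactly once, starting at 7 and ending at 3.
Route from 7: left 1 to 6, up 1 to 2, left 1 to 1, down 2 to 9, right 3 to 12, up 2 to 4, left 1 to 3 — 11 moves in all.
Check: all 12 open cells covered.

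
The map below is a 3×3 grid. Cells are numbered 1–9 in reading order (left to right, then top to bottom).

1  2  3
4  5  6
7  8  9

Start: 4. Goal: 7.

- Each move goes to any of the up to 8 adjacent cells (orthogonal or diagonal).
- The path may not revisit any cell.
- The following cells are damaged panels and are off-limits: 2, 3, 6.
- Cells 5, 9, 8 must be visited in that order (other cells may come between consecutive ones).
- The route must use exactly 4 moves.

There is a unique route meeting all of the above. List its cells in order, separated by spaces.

The waypoints must appear in the order 5, 9, 8, with no cell reused.
Route from 4: right 1 to 5, down-right 1 to 9, left 2 to 7 — 4 moves in all.
Check: order respected (5 at step 1, 9 at step 2, 8 at step 3); 4 moves as required.

4 5 9 8 7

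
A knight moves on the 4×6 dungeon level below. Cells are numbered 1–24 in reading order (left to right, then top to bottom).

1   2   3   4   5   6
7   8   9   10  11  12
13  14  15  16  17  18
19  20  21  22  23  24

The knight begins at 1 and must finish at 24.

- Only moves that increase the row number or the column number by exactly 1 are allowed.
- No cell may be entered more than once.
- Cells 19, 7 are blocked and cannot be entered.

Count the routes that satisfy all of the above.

35

A right/down-only route from 1 to 24 makes exactly 3 down-moves and 5 right-moves in some order.
With no other constraints that would be C(8,3) = 56 routes.
Subtract routes through each blocked cell (inclusion–exclusion for overlaps): − through 7: 21 − through 19: 1 + through 7&19: 1 → 35.
That gives 35 routes.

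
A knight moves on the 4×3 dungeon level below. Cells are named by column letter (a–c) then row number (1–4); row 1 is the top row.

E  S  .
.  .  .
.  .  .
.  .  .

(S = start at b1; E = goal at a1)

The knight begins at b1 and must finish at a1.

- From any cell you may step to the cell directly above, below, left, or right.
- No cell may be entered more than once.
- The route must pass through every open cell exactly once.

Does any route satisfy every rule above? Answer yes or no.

yes

One route that works: b1 → c1 → c2 → c3 → c4 → b4 → a4 → a3 → b3 → b2 → a2 → a1.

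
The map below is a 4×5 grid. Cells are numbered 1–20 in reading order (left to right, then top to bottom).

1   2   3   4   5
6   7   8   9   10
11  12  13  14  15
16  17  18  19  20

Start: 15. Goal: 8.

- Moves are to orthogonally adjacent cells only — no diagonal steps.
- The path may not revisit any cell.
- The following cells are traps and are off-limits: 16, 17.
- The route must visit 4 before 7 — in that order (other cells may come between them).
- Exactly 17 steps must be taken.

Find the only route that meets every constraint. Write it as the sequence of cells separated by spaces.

15 20 19 18 13 14 9 10 5 4 3 2 1 6 11 12 7 8

The waypoints must appear in the order 4, 7, with no cell reused.
Route from 15: down 1 to 20, left 2 to 18, up 1 to 13, right 1 to 14, up 1 to 9, right 1 to 10, up 1 to 5, left 4 to 1, down 2 to 11, right 1 to 12, up 1 to 7, right 1 to 8 — 17 moves in all.
Check: order respected (4 at step 9, 7 at step 16); 17 moves as required.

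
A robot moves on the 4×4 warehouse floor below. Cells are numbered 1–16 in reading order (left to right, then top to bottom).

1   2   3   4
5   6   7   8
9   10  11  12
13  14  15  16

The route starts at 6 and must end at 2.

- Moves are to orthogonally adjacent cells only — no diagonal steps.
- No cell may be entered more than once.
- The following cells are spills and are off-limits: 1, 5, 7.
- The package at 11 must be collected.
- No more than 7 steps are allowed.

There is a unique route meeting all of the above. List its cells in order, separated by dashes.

Any route must reach 11 and still end at 2 within 7 moves, so the order of the required stops is forced.
Route from 6: down to 10, 2× right (reaching 12), 2× up (reaching 4), 2× left (reaching 2) — 7 moves in all.
Check: all required cells visited; 7 ≤ 7 moves.

6 - 10 - 11 - 12 - 8 - 4 - 3 - 2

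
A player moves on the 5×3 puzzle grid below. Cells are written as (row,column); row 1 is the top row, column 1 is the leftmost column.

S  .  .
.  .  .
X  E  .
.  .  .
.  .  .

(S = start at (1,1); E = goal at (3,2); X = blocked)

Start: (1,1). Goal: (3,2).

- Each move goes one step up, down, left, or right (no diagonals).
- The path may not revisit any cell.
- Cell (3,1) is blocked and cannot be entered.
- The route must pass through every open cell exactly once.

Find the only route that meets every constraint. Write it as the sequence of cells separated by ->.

(1,1) -> (2,1) -> (2,2) -> (1,2) -> (1,3) -> (2,3) -> (3,3) -> (4,3) -> (5,3) -> (5,2) -> (5,1) -> (4,1) -> (4,2) -> (3,2)

Need to visit all 14 open cells exactly once, starting at (1,1) and ending at (3,2).
Cell (2,1) has only two open neighbours ((1,1) and (2,2)), so the path must pass straight through it: one of those is the cell it's entered from and the other is where it exits.
Route from (1,1): down to (2,1), right to (2,2), up to (1,2), right to (1,3), 4× down (reaching (5,3)), 2× left (reaching (5,1)), up to (4,1), right to (4,2), up to (3,2) — 13 moves in all.
Check: all 14 open cells covered.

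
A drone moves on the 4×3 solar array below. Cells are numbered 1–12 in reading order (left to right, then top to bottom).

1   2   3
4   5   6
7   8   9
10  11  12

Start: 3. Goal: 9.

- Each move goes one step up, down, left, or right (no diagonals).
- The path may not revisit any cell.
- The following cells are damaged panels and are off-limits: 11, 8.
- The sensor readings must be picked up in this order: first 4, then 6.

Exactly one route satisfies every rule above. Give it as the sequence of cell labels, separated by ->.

3 -> 2 -> 1 -> 4 -> 5 -> 6 -> 9

The waypoints must appear in the order 4, 6, with no cell reused.
Route from 3: left 2 to 1, down 1 to 4, right 2 to 6, down 1 to 9 — 6 moves in all.
Check: order respected (4 at step 3, 6 at step 5).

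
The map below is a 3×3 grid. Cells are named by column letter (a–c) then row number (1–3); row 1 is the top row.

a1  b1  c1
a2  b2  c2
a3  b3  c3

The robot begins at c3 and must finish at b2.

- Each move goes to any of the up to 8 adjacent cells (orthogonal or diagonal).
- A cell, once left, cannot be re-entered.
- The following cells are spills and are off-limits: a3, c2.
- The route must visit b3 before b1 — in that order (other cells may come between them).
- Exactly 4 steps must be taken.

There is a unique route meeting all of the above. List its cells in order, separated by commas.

c3, b3, a2, b1, b2

The waypoints must appear in the order b3, b1, with no cell reused.
Route from c3: left to b3, up-left to a2, up-right to b1, down to b2 — 4 moves in all.
Check: order respected (b3 at step 1, b1 at step 3); 4 moves as required.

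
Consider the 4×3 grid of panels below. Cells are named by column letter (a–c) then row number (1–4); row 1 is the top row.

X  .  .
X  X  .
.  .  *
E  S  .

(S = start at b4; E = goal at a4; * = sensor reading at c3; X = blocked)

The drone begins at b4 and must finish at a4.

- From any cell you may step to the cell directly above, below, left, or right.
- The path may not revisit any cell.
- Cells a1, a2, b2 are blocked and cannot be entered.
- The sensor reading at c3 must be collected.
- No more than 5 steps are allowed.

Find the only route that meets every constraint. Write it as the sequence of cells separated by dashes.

b4 - c4 - c3 - b3 - a3 - a4

The 5-move cap with required stops at c3 leaves no slack for detours.
Route from b4: right 1 to c4, up 1 to c3, left 2 to a3, down 1 to a4 — 5 moves in all.
Check: all required cells visited; 5 ≤ 5 moves.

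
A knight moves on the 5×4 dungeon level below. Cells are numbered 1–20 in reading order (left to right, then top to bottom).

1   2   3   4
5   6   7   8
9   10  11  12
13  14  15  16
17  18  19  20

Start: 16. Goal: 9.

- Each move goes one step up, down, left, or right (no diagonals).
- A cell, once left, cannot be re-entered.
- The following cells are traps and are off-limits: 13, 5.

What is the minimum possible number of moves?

4

The Manhattan distance from 16 to 9 is |4−3| + |4−1| = 4, so at least 4 moves are needed.
A route of 4 moves achieves this: 16 → 12 → 11 → 10 → 9.
Since 4 matches the lower bound, it is optimal.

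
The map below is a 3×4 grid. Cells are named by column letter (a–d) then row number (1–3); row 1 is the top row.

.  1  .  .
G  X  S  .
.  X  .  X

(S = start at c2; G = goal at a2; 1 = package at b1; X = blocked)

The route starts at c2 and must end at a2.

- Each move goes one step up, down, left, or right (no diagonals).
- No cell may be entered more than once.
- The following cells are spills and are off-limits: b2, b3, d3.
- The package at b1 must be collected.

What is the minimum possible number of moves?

Any route passes through b1 somewhere between c2 and a2. Summing Manhattan distances along the two legs (c2 → b1 → a2) gives a lower bound of 2 + 2 = 4 moves.
A route of 4 moves achieves this: c2 → c1 → b1 → a1 → a2.
Since 4 matches the lower bound, it is optimal.

4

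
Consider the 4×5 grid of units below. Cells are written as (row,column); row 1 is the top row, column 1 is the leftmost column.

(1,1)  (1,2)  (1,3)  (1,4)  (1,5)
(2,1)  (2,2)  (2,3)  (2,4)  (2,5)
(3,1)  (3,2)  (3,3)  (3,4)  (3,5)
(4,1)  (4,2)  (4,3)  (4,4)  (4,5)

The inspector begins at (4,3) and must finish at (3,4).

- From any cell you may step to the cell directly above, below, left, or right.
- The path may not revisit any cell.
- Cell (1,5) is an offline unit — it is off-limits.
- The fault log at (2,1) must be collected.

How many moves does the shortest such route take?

8

Any route passes through (2,1) somewhere between (4,3) and (3,4). Summing Manhattan distances along the two legs ((4,3) → (2,1) → (3,4)) gives a lower bound of 4 + 4 = 8 moves.
A route of 8 moves achieves this: (4,3) → (3,3) → (3,2) → (3,1) → (2,1) → (2,2) → (2,3) → (2,4) → (3,4).
Since 8 matches the lower bound, it is optimal.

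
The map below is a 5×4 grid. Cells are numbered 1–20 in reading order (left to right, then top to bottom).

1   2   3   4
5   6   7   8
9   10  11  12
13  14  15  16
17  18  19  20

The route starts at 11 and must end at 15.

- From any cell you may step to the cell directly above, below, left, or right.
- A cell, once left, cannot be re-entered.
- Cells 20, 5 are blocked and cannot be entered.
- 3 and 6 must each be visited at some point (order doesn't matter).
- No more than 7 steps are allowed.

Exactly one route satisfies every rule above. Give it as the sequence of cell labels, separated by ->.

Any route must reach 3 and 6 and still end at 15 within 7 moves, so the order of the required stops is forced.
Route from 11: 2× up (reaching 3), left to 2, 3× down (reaching 14), right to 15 — 7 moves in all.
Check: all required cells visited; 7 ≤ 7 moves.

11 -> 7 -> 3 -> 2 -> 6 -> 10 -> 14 -> 15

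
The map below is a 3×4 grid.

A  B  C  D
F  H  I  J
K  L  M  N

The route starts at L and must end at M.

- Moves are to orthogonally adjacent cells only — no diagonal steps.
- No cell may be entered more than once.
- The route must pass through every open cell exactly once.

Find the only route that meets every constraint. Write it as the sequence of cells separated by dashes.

L - K - F - A - B - H - I - C - D - J - N - M

Need to visit all 12 open cells exactly once, starting at L and ending at M.
Cell A has only two open neighbours (F and B), so the path must pass straight through it: one of those is the cell it's entered from and the other is where it exits.
Route from L: left to K, 2× up (reaching A), right to B, down to H, right to I, up to C, right to D, 2× down (reaching N), left to M — 11 moves in all.
Check: all 12 open cells covered.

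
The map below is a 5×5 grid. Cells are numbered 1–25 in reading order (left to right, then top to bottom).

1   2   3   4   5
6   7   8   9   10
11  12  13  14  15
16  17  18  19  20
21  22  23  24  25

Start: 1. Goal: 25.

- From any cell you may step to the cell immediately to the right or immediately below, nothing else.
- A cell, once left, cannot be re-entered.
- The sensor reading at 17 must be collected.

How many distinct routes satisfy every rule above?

16

A right/down-only route from 1 to 25 makes exactly 4 down-moves and 4 right-moves in some order.
With no other constraints that would be C(8,4) = 70 routes.
Split at 17 and multiply the segment counts: 1→17: 4; 17→25: 4; product = 16.
That gives 16 routes.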